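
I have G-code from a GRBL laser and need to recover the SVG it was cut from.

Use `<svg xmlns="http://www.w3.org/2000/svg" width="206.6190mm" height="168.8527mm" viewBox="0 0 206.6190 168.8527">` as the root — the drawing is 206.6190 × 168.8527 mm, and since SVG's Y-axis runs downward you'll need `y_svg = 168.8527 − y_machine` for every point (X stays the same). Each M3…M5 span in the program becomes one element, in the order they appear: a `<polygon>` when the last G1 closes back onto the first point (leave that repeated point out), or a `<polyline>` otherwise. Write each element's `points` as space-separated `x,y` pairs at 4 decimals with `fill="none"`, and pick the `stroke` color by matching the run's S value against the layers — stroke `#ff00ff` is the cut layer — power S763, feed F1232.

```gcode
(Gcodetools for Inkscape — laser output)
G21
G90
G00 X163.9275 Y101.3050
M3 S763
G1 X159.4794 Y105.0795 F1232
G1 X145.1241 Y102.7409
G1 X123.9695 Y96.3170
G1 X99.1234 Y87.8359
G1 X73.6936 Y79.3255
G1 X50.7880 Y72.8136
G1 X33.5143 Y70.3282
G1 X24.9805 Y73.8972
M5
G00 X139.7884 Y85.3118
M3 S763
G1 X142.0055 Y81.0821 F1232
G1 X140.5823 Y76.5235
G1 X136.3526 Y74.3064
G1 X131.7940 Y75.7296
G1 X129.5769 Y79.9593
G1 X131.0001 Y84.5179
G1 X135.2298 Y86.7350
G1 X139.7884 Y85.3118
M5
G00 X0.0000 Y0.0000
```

Machine Y-up, SVG Y-down with viewBox height 168.8527, so y_svg = 168.8527 − y_machine; X carries over. Every run uses S763, so all elements get stroke `#ff00ff` (cut).

Run 1: The run is open, so emit a `<polyline>` with points (Y-flipped): 163.9275,67.5477 159.4794,63.7732 145.1241,66.1118 123.9695,72.5357 99.1234,81.0168 73.6936,89.5272 50.7880,96.0391 33.5143,98.5245 24.9805,94.9555.

Run 2: The run returns to its start, so emit a `<polygon>` with points (Y-flipped): 139.7884,83.5409 142.0055,87.7706 140.5823,92.3292 136.3526,94.5463 131.7940,93.1231 129.5769,88.8934 131.0001,84.3348 135.2298,82.1177.

<svg xmlns="http://www.w3.org/2000/svg" width="206.6190mm" height="168.8527mm" viewBox="0 0 206.6190 168.8527">
  <polyline points="163.9275,67.5477 159.4794,63.7732 145.1241,66.1118 123.9695,72.5357 99.1234,81.0168 73.6936,89.5272 50.7880,96.0391 33.5143,98.5245 24.9805,94.9555" fill="none" stroke="#ff00ff"/>
  <polygon points="139.7884,83.5409 142.0055,87.7706 140.5823,92.3292 136.3526,94.5463 131.7940,93.1231 129.5769,88.8934 131.0001,84.3348 135.2298,82.1177" fill="none" stroke="#ff00ff"/>
</svg>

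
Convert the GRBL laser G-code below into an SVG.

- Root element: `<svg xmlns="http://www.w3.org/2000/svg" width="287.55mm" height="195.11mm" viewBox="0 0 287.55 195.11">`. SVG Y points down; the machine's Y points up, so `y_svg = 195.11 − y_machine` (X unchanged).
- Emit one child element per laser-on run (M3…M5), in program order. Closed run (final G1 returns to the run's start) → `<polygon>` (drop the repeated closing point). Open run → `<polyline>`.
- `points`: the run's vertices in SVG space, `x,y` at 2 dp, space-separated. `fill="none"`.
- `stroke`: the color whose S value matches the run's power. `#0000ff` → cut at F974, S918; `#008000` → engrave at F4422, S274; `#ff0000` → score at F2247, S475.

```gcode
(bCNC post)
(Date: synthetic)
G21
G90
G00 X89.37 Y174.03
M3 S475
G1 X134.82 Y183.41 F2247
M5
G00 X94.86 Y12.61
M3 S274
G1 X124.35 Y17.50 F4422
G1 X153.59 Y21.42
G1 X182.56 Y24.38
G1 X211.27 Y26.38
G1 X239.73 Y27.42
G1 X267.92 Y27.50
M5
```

<svg xmlns="http://www.w3.org/2000/svg" width="287.55mm" height="195.11mm" viewBox="0 0 287.55 195.11">
  <polyline points="89.37,21.08 134.82,11.70" fill="none" stroke="#ff0000"/>
  <polyline points="94.86,182.50 124.35,177.61 153.59,173.69 182.56,170.73 211.27,168.73 239.73,167.69 267.92,167.61" fill="none" stroke="#008000"/>
</svg>

y_svg = 195.11 − y_m.

[1] S475→`#ff0000` (score); open run; points: 89.37,21.08 134.82,11.70

[2] S274→`#008000` (engrave); open run; points: 94.86,182.50 124.35,177.61 153.59,173.69 182.56,170.73 211.27,168.73 239.73,167.69 267.92,167.61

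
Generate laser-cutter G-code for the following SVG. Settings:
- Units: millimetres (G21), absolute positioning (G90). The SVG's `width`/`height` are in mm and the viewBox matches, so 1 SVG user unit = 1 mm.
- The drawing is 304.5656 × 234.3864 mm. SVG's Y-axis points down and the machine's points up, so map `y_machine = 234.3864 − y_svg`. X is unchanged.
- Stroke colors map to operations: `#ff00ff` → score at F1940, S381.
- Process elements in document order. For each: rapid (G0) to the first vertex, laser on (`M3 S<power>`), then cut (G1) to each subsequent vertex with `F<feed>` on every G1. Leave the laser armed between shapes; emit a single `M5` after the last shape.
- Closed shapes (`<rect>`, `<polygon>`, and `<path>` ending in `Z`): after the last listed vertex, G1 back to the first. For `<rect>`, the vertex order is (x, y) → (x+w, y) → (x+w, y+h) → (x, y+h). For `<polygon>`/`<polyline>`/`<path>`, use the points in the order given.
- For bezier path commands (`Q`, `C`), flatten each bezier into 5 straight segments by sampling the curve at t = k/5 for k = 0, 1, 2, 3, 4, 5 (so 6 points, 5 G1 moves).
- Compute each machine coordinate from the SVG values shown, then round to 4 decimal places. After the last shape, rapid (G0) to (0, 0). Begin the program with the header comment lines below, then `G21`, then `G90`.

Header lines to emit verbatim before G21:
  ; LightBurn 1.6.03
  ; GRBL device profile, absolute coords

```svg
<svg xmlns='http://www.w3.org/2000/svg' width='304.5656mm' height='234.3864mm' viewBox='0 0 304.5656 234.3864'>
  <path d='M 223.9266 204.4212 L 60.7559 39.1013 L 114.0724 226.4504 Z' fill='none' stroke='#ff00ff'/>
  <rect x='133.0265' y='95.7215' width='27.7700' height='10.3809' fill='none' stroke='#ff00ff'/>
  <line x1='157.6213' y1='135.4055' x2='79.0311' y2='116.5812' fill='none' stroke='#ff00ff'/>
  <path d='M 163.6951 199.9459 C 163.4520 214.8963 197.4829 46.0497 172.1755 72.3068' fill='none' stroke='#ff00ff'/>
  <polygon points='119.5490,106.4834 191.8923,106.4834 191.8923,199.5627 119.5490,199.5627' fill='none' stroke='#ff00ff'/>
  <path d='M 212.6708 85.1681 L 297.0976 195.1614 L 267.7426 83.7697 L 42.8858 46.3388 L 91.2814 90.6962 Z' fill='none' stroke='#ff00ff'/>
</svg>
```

; LightBurn 1.6.03
; GRBL device profile, absolute coords
G21
G90
G0 X223.9266 Y29.9652
M3 S381
G1 X60.7559 Y195.2851 F1940
G1 X114.0724 Y7.9360 F1940
G1 X223.9266 Y29.9652 F1940
G0 X133.0265 Y138.6649
M3 S381
G1 X160.7965 Y138.6649 F1940
G1 X160.7965 Y128.2840 F1940
G1 X133.0265 Y128.2840 F1940
G1 X133.0265 Y138.6649 F1940
G0 X157.6213 Y98.9809
M3 S381
G1 X79.0311 Y117.8052 F1940
G0 X163.6951 Y34.4405
M3 S381
G1 X166.9132 Y44.4947 F1940
G1 X173.8637 Y80.4729 F1940
G1 X180.0532 Y124.1880 F1940
G1 X180.9882 Y157.4526 F1940
G1 X172.1755 Y162.0796 F1940
G0 X119.5490 Y127.9030
M3 S381
G1 X191.8923 Y127.9030 F1940
G1 X191.8923 Y34.8237 F1940
G1 X119.5490 Y34.8237 F1940
G1 X119.5490 Y127.9030 F1940
G0 X212.6708 Y149.2183
M3 S381
G1 X297.0976 Y39.2250 F1940
G1 X267.7426 Y150.6167 F1940
G1 X42.8858 Y188.0476 F1940
G1 X91.2814 Y143.6902 F1940
G1 X212.6708 Y149.2183 F1940
M5
G0 X0.0000 Y0.0000

viewBox `0 0 304.5656 234.3864` with mm width/height → 1 unit = 1 mm. Flip: y_m = 234.3864 − y_svg.

**Shape 1** — `<path>` closed polygon, stroke `#ff00ff` → score (S381, F1940). Machine vertices: (223.9266,29.9652) → (60.7559,195.2851) → (114.0724,7.9360) → (223.9266,29.9652). Closed: final G1 returns to the first vertex.

**Shape 2** — `<rect>` rectangle, stroke `#ff00ff` → score (S381, F1940). Machine vertices: (133.0265,138.6649) → (160.7965,138.6649) → (160.7965,128.2840) → (133.0265,128.2840) → (133.0265,138.6649). Closed: final G1 returns to the first vertex.

**Shape 3** — `<line>` line segment, stroke `#ff00ff` → score (S381, F1940). Machine vertices: (157.6213,98.9809) → (79.0311,117.8052). Open path.

**Shape 4** — `<path>` cubic bezier, stroke `#ff00ff` → score (S381, F1940). Control points (SVG): P0=(163.6951,199.9459), P1=(163.4520,214.8963), P2=(197.4829,46.0497), P3=(172.1755,72.3068); sampled at t=k/5. Machine vertices: (163.6951,34.4405) → (166.9132,44.4947) → (173.8637,80.4729) → (180.0532,124.1880) → (180.9882,157.4526) → (172.1755,162.0796). Open path.

**Shape 5** — `<polygon>` rectangle, stroke `#ff00ff` → score (S381, F1940). Machine vertices: (119.5490,127.9030) → (191.8923,127.9030) → (191.8923,34.8237) → (119.5490,34.8237) → (119.5490,127.9030). Closed: final G1 returns to the first vertex.

**Shape 6** — `<path>` closed polygon, stroke `#ff00ff` → score (S381, F1940). Machine vertices: (212.6708,149.2183) → (297.0976,39.2250) → (267.7426,150.6167) → (42.8858,188.0476) → (91.2814,143.6902) → (212.6708,149.2183). Closed: final G1 returns to the first vertex.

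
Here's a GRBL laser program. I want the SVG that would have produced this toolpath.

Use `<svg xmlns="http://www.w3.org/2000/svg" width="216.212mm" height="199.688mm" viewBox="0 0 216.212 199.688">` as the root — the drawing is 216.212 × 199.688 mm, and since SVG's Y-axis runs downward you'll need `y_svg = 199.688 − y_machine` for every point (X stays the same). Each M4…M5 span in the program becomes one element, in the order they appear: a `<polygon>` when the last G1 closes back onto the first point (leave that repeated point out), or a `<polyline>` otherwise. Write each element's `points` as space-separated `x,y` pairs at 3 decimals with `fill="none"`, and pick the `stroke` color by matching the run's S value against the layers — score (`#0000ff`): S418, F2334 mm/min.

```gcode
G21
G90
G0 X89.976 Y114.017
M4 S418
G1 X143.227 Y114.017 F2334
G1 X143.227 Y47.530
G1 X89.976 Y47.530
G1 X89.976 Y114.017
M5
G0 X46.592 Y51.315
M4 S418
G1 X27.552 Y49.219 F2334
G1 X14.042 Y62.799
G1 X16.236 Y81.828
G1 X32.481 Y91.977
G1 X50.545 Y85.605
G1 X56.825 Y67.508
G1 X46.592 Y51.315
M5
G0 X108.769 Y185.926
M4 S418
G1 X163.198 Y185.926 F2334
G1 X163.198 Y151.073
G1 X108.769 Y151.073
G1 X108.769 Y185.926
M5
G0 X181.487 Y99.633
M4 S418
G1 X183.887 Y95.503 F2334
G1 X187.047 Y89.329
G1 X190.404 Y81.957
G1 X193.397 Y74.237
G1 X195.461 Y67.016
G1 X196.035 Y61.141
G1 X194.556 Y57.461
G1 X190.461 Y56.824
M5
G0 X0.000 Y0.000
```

<svg xmlns="http://www.w3.org/2000/svg" width="216.212mm" height="199.688mm" viewBox="0 0 216.212 199.688">
  <polygon points="89.976,85.671 143.227,85.671 143.227,152.158 89.976,152.158" fill="none" stroke="#0000ff"/>
  <polygon points="46.592,148.373 27.552,150.469 14.042,136.889 16.236,117.860 32.481,107.711 50.545,114.083 56.825,132.180" fill="none" stroke="#0000ff"/>
  <polygon points="108.769,13.762 163.198,13.762 163.198,48.615 108.769,48.615" fill="none" stroke="#0000ff"/>
  <polyline points="181.487,100.055 183.887,104.185 187.047,110.359 190.404,117.731 193.397,125.451 195.461,132.672 196.035,138.547 194.556,142.227 190.461,142.864" fill="none" stroke="#0000ff"/>
</svg>

Machine Y-up, SVG Y-down with viewBox height 199.688, so y_svg = 199.688 − y_machine; X carries over. Every run uses S418, so all elements get stroke `#0000ff` (score).

Run 1: The run returns to its start, so emit a `<polygon>` with points (Y-flipped): 89.976,85.671 143.227,85.671 143.227,152.158 89.976,152.158.

Run 2: The run returns to its start, so emit a `<polygon>` with points (Y-flipped): 46.592,148.373 27.552,150.469 14.042,136.889 16.236,117.860 32.481,107.711 50.545,114.083 56.825,132.180.

Run 3: The run returns to its start, so emit a `<polygon>` with points (Y-flipped): 108.769,13.762 163.198,13.762 163.198,48.615 108.769,48.615.

Run 4: The run is open, so emit a `<polyline>` with points (Y-flipped): 181.487,100.055 183.887,104.185 187.047,110.359 190.404,117.731 193.397,125.451 195.461,132.672 196.035,138.547 194.556,142.227 190.461,142.864.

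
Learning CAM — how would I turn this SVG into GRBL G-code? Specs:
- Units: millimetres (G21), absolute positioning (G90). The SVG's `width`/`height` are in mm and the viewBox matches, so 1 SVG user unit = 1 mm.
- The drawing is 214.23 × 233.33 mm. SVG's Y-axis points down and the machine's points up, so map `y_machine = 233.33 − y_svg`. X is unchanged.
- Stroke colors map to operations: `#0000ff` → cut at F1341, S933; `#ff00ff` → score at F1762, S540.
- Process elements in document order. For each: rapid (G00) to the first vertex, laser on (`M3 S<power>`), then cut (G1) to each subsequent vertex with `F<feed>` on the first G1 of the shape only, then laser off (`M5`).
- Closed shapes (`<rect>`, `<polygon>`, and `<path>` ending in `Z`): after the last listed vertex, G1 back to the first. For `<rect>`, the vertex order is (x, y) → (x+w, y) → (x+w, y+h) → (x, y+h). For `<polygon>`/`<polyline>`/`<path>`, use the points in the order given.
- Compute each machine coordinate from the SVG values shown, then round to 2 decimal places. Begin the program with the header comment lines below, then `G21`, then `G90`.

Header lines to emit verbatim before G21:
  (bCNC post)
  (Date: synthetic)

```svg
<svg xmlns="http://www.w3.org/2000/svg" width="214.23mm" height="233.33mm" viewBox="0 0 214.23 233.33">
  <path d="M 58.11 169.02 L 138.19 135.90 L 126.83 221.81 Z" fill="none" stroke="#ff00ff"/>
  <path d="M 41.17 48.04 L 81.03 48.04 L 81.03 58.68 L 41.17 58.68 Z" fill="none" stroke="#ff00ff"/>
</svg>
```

(bCNC post)
(Date: synthetic)
G21
G90
G00 X58.11 Y64.31
M3 S540
G1 X138.19 Y97.43 F1762
G1 X126.83 Y11.52
G1 X58.11 Y64.31
M5
G00 X41.17 Y185.29
M3 S540
G1 X81.03 Y185.29 F1762
G1 X81.03 Y174.65
G1 X41.17 Y174.65
G1 X41.17 Y185.29
M5

1 u = 1 mm; y_m = 233.33 − y.

[1] `<path>` regular polygon, #ff00ff→score S540 F1762: (58.11,64.31) → (138.19,97.43) → (126.83,11.52) → (58.11,64.31) (closed)

[2] `<path>` rectangle, #ff00ff→score S540 F1762: (41.17,185.29) → (81.03,185.29) → (81.03,174.65) → (41.17,174.65) → (41.17,185.29) (closed)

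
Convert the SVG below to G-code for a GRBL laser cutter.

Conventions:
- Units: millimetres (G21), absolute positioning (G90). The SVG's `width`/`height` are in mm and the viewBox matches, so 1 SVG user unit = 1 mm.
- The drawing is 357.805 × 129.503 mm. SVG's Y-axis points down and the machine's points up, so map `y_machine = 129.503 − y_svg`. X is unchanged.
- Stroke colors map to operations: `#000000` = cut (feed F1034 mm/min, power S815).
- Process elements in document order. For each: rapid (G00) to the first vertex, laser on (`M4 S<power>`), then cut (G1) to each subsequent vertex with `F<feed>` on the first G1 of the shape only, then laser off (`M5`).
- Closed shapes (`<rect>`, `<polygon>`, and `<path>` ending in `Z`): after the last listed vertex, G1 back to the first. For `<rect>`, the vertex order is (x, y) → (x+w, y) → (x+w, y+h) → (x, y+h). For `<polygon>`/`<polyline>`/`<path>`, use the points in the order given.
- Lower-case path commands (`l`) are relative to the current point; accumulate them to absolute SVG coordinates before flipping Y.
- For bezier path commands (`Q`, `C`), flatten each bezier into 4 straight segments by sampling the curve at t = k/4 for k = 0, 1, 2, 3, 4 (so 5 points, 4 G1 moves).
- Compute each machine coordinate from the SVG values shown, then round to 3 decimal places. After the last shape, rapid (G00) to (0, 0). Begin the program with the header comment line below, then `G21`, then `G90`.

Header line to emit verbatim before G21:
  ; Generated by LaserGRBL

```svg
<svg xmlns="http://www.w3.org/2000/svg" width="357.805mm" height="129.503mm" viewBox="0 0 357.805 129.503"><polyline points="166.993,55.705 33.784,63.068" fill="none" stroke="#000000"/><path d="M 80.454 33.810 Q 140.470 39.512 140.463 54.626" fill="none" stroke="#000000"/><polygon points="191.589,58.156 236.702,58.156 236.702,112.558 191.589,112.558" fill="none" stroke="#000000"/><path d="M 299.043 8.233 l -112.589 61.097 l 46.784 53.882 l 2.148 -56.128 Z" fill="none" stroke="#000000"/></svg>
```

; Generated by LaserGRBL
G21
G90
G00 X166.993 Y73.798
M4 S815
G1 X33.784 Y66.435 F1034
M5
G00 X80.454 Y95.693
M4 S815
G1 X106.711 Y92.254 F1034
G1 X125.464 Y87.638
G1 X136.715 Y81.846
G1 X140.463 Y74.877
M5
G00 X191.589 Y71.347
M4 S815
G1 X236.702 Y71.347 F1034
G1 X236.702 Y16.945
G1 X191.589 Y16.945
G1 X191.589 Y71.347
M5
G00 X299.043 Y121.270
M4 S815
G1 X186.454 Y60.173 F1034
G1 X233.238 Y6.291
G1 X235.386 Y62.419
G1 X299.043 Y121.270
M5
G00 X0.000 Y0.000

Since the viewBox matches the mm dimensions, user units are millimetres directly. The only transform is the Y-flip y_m = 129.503 − y_svg.

Shape 1 is a line segment drawn with `<polyline>`. Its stroke #000000 means cut at S815, F1034. After flipping Y the toolpath is (166.993,73.798) → (33.784,66.435).

Shape 2 is a quadratic bezier drawn with `<path>`. Its stroke #000000 means cut at S815, F1034. After flipping Y the toolpath is (80.454,95.693) → (106.711,92.254) → (125.464,87.638) → (136.715,81.846) → (140.463,74.877).

Shape 3 is a rectangle drawn with `<polygon>`. Its stroke #000000 means cut at S815, F1034. After flipping Y the toolpath is (191.589,71.347) → (236.702,71.347) → (236.702,16.945) → (191.589,16.945) → (191.589,71.347), returning to the start.

Shape 4 is a closed polygon drawn with `<path>`. Its stroke #000000 means cut at S815, F1034. After flipping Y the toolpath is (299.043,121.270) → (186.454,60.173) → (233.238,6.291) → (235.386,62.419) → (299.043,121.270), returning to the start.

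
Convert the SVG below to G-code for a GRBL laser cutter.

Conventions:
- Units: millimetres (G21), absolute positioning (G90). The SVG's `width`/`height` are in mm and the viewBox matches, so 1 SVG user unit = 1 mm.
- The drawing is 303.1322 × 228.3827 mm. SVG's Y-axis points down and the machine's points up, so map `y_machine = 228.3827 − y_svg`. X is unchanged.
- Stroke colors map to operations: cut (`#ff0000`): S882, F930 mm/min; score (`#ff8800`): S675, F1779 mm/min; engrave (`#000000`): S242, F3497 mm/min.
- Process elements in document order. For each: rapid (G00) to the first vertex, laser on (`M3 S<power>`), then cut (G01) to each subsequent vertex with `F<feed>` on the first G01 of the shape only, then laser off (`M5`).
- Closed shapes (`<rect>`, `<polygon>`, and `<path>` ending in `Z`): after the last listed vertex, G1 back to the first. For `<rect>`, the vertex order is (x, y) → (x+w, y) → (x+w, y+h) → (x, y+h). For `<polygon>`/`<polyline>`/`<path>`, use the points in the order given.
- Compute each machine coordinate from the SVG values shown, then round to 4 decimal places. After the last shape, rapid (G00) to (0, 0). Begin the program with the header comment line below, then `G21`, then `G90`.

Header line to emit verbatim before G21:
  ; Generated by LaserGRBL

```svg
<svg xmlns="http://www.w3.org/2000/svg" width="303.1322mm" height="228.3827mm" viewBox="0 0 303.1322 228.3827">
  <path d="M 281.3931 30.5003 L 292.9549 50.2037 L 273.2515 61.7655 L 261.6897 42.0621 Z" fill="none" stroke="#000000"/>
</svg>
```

1 u = 1 mm; y_m = 228.3827 − y.

[1] `<path>` regular polygon, #000000→engrave S242 F3497: (281.3931,197.8824) → (292.9549,178.1790) → (273.2515,166.6172) → (261.6897,186.3206) → (281.3931,197.8824) (closed)

; Generated by LaserGRBL
G21
G90
G00 X281.3931 Y197.8824
M3 S242
G01 X292.9549 Y178.1790 F3497
G01 X273.2515 Y166.6172
G01 X261.6897 Y186.3206
G01 X281.3931 Y197.8824
M5
G00 X0.0000 Y0.0000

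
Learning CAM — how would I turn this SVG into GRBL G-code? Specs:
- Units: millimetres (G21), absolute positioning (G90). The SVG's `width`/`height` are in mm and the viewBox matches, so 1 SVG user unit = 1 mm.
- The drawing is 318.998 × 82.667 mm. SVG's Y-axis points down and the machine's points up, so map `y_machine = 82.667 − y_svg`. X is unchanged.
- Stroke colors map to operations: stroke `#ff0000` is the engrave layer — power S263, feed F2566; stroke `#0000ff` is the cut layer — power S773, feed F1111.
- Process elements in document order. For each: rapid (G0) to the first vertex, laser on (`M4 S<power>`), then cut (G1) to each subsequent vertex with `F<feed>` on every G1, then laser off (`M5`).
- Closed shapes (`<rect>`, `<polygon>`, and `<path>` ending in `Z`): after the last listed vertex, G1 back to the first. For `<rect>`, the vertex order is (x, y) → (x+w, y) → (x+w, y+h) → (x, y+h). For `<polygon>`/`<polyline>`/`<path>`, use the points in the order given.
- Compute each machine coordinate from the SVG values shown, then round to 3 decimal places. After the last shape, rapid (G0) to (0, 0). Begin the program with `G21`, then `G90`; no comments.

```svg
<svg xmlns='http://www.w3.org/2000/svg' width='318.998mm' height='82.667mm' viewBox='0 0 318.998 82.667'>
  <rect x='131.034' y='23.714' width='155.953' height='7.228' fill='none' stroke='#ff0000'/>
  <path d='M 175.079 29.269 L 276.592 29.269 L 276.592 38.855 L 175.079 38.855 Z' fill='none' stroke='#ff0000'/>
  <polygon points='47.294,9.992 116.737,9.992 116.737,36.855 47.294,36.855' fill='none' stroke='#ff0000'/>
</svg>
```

G21
G90
G0 X131.034 Y58.953
M4 S263
G1 X286.987 Y58.953 F2566
G1 X286.987 Y51.725 F2566
G1 X131.034 Y51.725 F2566
G1 X131.034 Y58.953 F2566
M5
G0 X175.079 Y53.398
M4 S263
G1 X276.592 Y53.398 F2566
G1 X276.592 Y43.812 F2566
G1 X175.079 Y43.812 F2566
G1 X175.079 Y53.398 F2566
M5
G0 X47.294 Y72.675
M4 S263
G1 X116.737 Y72.675 F2566
G1 X116.737 Y45.812 F2566
G1 X47.294 Y45.812 F2566
G1 X47.294 Y72.675 F2566
M5
G0 X0.000 Y0.000

1 u = 1 mm; y_m = 82.667 − y.

[1] `<rect>` rectangle, #ff0000→engrave S263 F2566: (131.034,58.953) → (286.987,58.953) → (286.987,51.725) → (131.034,51.725) → (131.034,58.953) (closed)

[2] `<path>` rectangle, #ff0000→engrave S263 F2566: (175.079,53.398) → (276.592,53.398) → (276.592,43.812) → (175.079,43.812) → (175.079,53.398) (closed)

[3] `<polygon>` rectangle, #ff0000→engrave S263 F2566: (47.294,72.675) → (116.737,72.675) → (116.737,45.812) → (47.294,45.812) → (47.294,72.675) (closed)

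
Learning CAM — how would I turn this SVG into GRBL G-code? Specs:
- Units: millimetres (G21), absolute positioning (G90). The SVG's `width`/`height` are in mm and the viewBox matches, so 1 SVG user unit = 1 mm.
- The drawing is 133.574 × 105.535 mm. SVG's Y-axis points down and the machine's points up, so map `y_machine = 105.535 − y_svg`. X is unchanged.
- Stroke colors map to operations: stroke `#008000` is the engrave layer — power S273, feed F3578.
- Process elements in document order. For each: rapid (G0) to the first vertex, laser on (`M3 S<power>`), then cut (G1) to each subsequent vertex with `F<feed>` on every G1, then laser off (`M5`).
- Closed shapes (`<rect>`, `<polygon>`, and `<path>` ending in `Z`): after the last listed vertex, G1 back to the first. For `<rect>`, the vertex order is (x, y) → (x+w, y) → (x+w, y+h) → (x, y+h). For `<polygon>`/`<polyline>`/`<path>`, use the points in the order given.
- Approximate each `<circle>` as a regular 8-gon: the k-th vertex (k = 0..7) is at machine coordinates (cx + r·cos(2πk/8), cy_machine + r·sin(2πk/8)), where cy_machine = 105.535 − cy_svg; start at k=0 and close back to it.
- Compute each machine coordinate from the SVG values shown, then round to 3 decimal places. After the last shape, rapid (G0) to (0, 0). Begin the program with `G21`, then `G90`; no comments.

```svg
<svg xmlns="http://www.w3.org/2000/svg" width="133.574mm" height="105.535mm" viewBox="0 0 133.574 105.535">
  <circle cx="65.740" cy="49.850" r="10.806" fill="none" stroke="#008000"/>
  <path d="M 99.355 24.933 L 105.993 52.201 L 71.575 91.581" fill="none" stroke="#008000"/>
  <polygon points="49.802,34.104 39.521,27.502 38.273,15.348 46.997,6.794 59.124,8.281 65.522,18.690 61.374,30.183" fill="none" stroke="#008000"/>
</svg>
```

viewBox `0 0 133.574 105.535` with mm width/height → 1 unit = 1 mm. Flip: y_m = 105.535 − y_svg.

**Shape 1** — `<circle>` circle, stroke `#008000` → engrave (S273, F3578). Machine vertices: (76.546,55.685) → (73.381,63.326) → (65.740,66.491) → (58.099,63.326) → (54.934,55.685) → (58.099,48.044) → (65.740,44.879) → (73.381,48.044) → (76.546,55.685). Closed: final G1 returns to the first vertex.

**Shape 2** — `<path>` open polyline, stroke `#008000` → engrave (S273, F3578). Machine vertices: (99.355,80.602) → (105.993,53.334) → (71.575,13.954). Open path.

**Shape 3** — `<polygon>` regular polygon, stroke `#008000` → engrave (S273, F3578). Machine vertices: (49.802,71.431) → (39.521,78.033) → (38.273,90.187) → (46.997,98.741) → (59.124,97.254) → (65.522,86.845) → (61.374,75.352) → (49.802,71.431). Closed: final G1 returns to the first vertex.

G21
G90
G0 X76.546 Y55.685
M3 S273
G1 X73.381 Y63.326 F3578
G1 X65.740 Y66.491 F3578
G1 X58.099 Y63.326 F3578
G1 X54.934 Y55.685 F3578
G1 X58.099 Y48.044 F3578
G1 X65.740 Y44.879 F3578
G1 X73.381 Y48.044 F3578
G1 X76.546 Y55.685 F3578
M5
G0 X99.355 Y80.602
M3 S273
G1 X105.993 Y53.334 F3578
G1 X71.575 Y13.954 F3578
M5
G0 X49.802 Y71.431
M3 S273
G1 X39.521 Y78.033 F3578
G1 X38.273 Y90.187 F3578
G1 X46.997 Y98.741 F3578
G1 X59.124 Y97.254 F3578
G1 X65.522 Y86.845 F3578
G1 X61.374 Y75.352 F3578
G1 X49.802 Y71.431 F3578
M5
G0 X0.000 Y0.000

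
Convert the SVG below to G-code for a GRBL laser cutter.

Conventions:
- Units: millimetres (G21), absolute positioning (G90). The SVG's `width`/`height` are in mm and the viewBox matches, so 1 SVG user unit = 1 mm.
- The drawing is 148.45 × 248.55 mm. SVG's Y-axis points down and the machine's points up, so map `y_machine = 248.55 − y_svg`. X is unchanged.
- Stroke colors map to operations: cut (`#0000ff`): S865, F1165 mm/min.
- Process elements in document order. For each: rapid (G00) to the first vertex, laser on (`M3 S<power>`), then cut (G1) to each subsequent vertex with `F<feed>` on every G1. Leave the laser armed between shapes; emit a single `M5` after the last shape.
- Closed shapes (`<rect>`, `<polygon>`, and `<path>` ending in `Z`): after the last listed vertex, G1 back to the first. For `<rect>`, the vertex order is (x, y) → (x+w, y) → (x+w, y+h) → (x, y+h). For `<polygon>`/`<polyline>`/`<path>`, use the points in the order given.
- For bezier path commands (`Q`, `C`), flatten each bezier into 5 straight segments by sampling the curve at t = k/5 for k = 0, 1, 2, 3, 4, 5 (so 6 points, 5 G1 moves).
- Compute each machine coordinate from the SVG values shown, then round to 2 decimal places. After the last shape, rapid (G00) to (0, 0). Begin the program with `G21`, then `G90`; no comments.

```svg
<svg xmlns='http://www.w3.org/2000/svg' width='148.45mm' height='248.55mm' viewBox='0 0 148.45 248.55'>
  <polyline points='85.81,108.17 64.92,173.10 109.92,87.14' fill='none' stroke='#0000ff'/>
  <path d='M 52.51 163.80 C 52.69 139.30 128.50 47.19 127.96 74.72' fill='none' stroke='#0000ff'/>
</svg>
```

viewBox `0 0 148.45 248.55` with mm width/height → 1 unit = 1 mm. Flip: y_m = 248.55 − y_svg.

**Shape 1** — `<polyline>` open polyline, stroke `#0000ff` → cut (S865, F1165). Machine vertices: (85.81,140.38) → (64.92,75.45) → (109.92,161.41). Open path.

**Shape 2** — `<path>` cubic bezier, stroke `#0000ff` → cut (S865, F1165). Control points (SVG): P0=(52.51,163.80), P1=(52.69,139.30), P2=(128.50,47.19), P3=(127.96,74.72); sampled at t=k/5. Machine vertices: (52.51,84.75) → (60.48,106.07) → (79.30,134.62) → (101.69,161.42) → (120.34,177.49) → (127.96,173.83). Open path.

G21
G90
G00 X85.81 Y140.38
M3 S865
G1 X64.92 Y75.45 F1165
G1 X109.92 Y161.41 F1165
G00 X52.51 Y84.75
M3 S865
G1 X60.48 Y106.07 F1165
G1 X79.30 Y134.62 F1165
G1 X101.69 Y161.42 F1165
G1 X120.34 Y177.49 F1165
G1 X127.96 Y173.83 F1165
M5
G00 X0.00 Y0.00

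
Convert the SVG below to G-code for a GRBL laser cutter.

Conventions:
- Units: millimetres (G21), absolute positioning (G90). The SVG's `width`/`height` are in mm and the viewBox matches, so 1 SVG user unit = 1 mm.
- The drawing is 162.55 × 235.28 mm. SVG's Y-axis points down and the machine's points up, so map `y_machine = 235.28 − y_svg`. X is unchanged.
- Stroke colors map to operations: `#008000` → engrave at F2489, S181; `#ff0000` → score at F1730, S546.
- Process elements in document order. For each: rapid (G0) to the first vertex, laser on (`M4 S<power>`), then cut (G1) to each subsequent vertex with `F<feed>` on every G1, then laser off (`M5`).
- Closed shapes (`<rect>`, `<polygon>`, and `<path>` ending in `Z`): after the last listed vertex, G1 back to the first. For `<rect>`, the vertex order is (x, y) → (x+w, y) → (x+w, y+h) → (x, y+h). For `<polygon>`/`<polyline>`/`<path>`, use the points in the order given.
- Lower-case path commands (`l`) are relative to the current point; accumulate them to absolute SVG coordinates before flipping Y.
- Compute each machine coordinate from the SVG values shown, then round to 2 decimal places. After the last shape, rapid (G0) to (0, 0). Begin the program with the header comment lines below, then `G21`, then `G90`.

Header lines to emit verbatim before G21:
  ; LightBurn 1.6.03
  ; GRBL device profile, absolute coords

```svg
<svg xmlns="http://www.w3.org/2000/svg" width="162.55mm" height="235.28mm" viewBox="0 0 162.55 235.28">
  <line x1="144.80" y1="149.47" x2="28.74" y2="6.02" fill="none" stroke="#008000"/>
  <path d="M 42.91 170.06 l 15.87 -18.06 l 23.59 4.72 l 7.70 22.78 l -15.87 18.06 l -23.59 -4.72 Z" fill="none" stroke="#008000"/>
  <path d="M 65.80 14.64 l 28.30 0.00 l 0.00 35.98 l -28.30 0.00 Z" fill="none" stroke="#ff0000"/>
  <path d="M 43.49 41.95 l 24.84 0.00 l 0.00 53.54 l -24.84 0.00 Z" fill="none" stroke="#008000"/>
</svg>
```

; LightBurn 1.6.03
; GRBL device profile, absolute coords
G21
G90
G0 X144.80 Y85.81
M4 S181
G1 X28.74 Y229.26 F2489
M5
G0 X42.91 Y65.22
M4 S181
G1 X58.78 Y83.28 F2489
G1 X82.37 Y78.56 F2489
G1 X90.07 Y55.78 F2489
G1 X74.20 Y37.72 F2489
G1 X50.61 Y42.44 F2489
G1 X42.91 Y65.22 F2489
M5
G0 X65.80 Y220.64
M4 S546
G1 X94.10 Y220.64 F1730
G1 X94.10 Y184.66 F1730
G1 X65.80 Y184.66 F1730
G1 X65.80 Y220.64 F1730
M5
G0 X43.49 Y193.33
M4 S181
G1 X68.33 Y193.33 F2489
G1 X68.33 Y139.79 F2489
G1 X43.49 Y139.79 F2489
G1 X43.49 Y193.33 F2489
M5
G0 X0.00 Y0.00

1 u = 1 mm; y_m = 235.28 − y.

[1] `<line>` line segment, #008000→engrave S181 F2489: (144.80,85.81) → (28.74,229.26)

[2] `<path>` regular polygon, #008000→engrave S181 F2489: (42.91,65.22) → (58.78,83.28) → (82.37,78.56) → (90.07,55.78) → (74.20,37.72) → (50.61,42.44) → (42.91,65.22) (closed)

[3] `<path>` rectangle, #ff0000→score S546 F1730: (65.80,220.64) → (94.10,220.64) → (94.10,184.66) → (65.80,184.66) → (65.80,220.64) (closed)

[4] `<path>` rectangle, #008000→engrave S181 F2489: (43.49,193.33) → (68.33,193.33) → (68.33,139.79) → (43.49,139.79) → (43.49,193.33) (closed)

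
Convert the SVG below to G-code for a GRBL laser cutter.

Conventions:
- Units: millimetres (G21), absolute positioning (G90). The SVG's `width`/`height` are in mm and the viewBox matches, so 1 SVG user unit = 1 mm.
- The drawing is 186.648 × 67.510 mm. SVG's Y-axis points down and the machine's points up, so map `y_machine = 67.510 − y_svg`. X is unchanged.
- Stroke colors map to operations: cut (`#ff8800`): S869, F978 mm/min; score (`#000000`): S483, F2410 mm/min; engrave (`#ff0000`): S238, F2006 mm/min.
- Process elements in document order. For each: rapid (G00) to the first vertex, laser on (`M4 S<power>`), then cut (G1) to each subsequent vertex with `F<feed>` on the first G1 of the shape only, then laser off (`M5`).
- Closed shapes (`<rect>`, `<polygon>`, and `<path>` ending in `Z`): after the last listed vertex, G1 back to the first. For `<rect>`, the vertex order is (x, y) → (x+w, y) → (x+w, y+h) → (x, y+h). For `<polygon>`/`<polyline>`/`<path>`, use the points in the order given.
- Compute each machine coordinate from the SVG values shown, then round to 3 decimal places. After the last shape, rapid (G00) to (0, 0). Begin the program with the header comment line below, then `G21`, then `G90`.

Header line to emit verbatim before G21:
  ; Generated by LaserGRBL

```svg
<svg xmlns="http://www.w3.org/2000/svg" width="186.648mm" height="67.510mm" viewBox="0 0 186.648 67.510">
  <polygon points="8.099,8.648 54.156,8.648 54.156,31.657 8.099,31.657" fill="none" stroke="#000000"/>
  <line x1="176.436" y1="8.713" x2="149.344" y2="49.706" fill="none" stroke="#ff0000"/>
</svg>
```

1 u = 1 mm; y_m = 67.510 − y.

[1] `<polygon>` rectangle, #000000→score S483 F2410: (8.099,58.862) → (54.156,58.862) → (54.156,35.853) → (8.099,35.853) → (8.099,58.862) (closed)

[2] `<line>` line segment, #ff0000→engrave S238 F2006: (176.436,58.797) → (149.344,17.804)

; Generated by LaserGRBL
G21
G90
G00 X8.099 Y58.862
M4 S483
G1 X54.156 Y58.862 F2410
G1 X54.156 Y35.853
G1 X8.099 Y35.853
G1 X8.099 Y58.862
M5
G00 X176.436 Y58.797
M4 S238
G1 X149.344 Y17.804 F2006
M5
G00 X0.000 Y0.000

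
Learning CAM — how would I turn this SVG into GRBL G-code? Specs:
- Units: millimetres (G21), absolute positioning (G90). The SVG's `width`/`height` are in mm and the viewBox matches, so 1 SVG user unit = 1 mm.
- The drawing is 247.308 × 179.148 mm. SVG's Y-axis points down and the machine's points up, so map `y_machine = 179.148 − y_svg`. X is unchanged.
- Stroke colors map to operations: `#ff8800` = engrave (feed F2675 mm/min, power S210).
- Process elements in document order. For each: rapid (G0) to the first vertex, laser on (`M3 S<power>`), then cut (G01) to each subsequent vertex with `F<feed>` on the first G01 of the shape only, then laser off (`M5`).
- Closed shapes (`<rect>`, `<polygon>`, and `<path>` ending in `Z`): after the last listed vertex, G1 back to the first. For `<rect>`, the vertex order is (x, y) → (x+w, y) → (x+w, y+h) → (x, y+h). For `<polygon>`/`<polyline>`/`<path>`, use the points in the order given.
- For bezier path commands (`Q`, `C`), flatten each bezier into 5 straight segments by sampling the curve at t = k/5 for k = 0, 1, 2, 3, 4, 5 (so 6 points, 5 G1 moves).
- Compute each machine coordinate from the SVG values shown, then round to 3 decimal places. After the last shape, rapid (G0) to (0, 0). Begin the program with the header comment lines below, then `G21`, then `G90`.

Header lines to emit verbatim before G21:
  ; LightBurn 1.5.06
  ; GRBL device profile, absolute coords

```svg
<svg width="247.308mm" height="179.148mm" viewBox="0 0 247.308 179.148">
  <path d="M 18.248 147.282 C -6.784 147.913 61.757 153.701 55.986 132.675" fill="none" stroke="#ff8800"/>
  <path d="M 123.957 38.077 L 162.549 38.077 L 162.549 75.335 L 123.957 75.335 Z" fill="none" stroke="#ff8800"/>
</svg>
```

Since the viewBox matches the mm dimensions, user units are millimetres directly. The only transform is the Y-flip y_m = 179.148 − y_svg.

Shape 1 is a cubic bezier drawn with `<path>`. Its stroke #ff8800 means engrave at S210, F2675. After flipping Y the toolpath is (18.248,31.866) → (13.114,31.124) → (22.380,30.680) → (37.986,32.066) → (51.874,36.819) → (55.986,46.473).

Shape 2 is a rectangle drawn with `<path>`. Its stroke #ff8800 means engrave at S210, F2675. After flipping Y the toolpath is (123.957,141.071) → (162.549,141.071) → (162.549,103.813) → (123.957,103.813) → (123.957,141.071), returning to the start.

; LightBurn 1.5.06
; GRBL device profile, absolute coords
G21
G90
G0 X18.248 Y31.866
M3 S210
G01 X13.114 Y31.124 F2675
G01 X22.380 Y30.680
G01 X37.986 Y32.066
G01 X51.874 Y36.819
G01 X55.986 Y46.473
M5
G0 X123.957 Y141.071
M3 S210
G01 X162.549 Y141.071 F2675
G01 X162.549 Y103.813
G01 X123.957 Y103.813
G01 X123.957 Y141.071
M5
G0 X0.000 Y0.000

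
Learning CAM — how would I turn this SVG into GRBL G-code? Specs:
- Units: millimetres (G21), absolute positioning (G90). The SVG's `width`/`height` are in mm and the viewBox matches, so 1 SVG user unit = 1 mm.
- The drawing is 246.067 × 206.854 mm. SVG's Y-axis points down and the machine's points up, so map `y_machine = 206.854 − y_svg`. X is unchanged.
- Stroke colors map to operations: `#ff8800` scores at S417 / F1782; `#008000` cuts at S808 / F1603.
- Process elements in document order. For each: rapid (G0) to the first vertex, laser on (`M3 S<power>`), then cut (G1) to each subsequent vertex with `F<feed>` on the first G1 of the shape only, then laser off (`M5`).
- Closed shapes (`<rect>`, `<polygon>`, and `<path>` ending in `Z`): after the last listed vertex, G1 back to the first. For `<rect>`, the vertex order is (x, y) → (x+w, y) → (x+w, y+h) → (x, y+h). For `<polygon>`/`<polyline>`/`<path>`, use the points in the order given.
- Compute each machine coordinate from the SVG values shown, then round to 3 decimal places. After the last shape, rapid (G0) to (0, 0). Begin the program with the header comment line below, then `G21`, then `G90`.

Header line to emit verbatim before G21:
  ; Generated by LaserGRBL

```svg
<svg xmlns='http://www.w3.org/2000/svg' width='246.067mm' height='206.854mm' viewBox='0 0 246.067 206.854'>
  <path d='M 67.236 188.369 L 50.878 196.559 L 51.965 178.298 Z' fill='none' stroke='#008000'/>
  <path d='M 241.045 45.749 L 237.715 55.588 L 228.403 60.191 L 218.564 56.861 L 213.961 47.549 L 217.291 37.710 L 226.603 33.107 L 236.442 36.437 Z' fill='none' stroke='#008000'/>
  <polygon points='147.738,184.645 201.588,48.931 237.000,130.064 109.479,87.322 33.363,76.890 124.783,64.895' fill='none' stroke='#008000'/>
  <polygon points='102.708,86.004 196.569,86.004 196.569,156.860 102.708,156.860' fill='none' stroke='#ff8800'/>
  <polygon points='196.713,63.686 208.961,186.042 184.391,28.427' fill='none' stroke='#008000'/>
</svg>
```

1 u = 1 mm; y_m = 206.854 − y.

[1] `<path>` regular polygon, #008000→cut S808 F1603: (67.236,18.485) → (50.878,10.295) → (51.965,28.556) → (67.236,18.485) (closed)

[2] `<path>` regular polygon, #008000→cut S808 F1603: (241.045,161.105) → (237.715,151.266) → (228.403,146.663) → (218.564,149.993) → (213.961,159.305) → (217.291,169.144) → (226.603,173.747) → (236.442,170.417) → (241.045,161.105) (closed)

[3] `<polygon>` closed polygon, #008000→cut S808 F1603: (147.738,22.209) → (201.588,157.923) → (237.000,76.790) → (109.479,119.532) → (33.363,129.964) → (124.783,141.959) → (147.738,22.209) (closed)

[4] `<polygon>` rectangle, #ff8800→score S417 F1782: (102.708,120.850) → (196.569,120.850) → (196.569,49.994) → (102.708,49.994) → (102.708,120.850) (closed)

[5] `<polygon>` closed polygon, #008000→cut S808 F1603: (196.713,143.168) → (208.961,20.812) → (184.391,178.427) → (196.713,143.168) (closed)

; Generated by LaserGRBL
G21
G90
G0 X67.236 Y18.485
M3 S808
G1 X50.878 Y10.295 F1603
G1 X51.965 Y28.556
G1 X67.236 Y18.485
M5
G0 X241.045 Y161.105
M3 S808
G1 X237.715 Y151.266 F1603
G1 X228.403 Y146.663
G1 X218.564 Y149.993
G1 X213.961 Y159.305
G1 X217.291 Y169.144
G1 X226.603 Y173.747
G1 X236.442 Y170.417
G1 X241.045 Y161.105
M5
G0 X147.738 Y22.209
M3 S808
G1 X201.588 Y157.923 F1603
G1 X237.000 Y76.790
G1 X109.479 Y119.532
G1 X33.363 Y129.964
G1 X124.783 Y141.959
G1 X147.738 Y22.209
M5
G0 X102.708 Y120.850
M3 S417
G1 X196.569 Y120.850 F1782
G1 X196.569 Y49.994
G1 X102.708 Y49.994
G1 X102.708 Y120.850
M5
G0 X196.713 Y143.168
M3 S808
G1 X208.961 Y20.812 F1603
G1 X184.391 Y178.427
G1 X196.713 Y143.168
M5
G0 X0.000 Y0.000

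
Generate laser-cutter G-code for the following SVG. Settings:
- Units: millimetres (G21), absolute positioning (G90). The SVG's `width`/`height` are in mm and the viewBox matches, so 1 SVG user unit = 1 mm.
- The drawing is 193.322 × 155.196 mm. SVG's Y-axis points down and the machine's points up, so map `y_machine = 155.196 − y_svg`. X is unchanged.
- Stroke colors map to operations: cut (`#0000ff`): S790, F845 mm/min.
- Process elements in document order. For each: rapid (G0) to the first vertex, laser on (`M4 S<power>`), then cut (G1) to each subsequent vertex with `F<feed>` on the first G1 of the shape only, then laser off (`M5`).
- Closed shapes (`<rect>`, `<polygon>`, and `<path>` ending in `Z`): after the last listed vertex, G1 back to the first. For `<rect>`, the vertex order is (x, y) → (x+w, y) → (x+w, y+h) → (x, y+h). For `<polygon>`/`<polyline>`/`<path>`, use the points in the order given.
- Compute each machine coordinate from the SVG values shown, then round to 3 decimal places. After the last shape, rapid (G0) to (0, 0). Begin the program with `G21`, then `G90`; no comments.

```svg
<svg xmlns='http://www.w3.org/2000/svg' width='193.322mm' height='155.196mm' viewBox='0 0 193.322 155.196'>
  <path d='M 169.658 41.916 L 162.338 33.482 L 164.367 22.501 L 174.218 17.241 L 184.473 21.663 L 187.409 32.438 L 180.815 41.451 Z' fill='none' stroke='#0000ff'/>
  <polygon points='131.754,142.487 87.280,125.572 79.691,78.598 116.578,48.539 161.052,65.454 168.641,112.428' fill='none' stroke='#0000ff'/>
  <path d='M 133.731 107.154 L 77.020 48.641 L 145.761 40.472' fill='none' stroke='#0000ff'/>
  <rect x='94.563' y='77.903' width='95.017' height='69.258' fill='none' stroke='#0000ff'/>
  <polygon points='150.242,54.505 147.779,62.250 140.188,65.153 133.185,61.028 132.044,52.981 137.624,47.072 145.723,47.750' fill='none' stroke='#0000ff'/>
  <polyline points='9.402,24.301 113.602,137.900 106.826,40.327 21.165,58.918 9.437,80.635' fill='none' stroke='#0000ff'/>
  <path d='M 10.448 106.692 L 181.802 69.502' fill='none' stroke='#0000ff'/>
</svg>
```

G21
G90
G0 X169.658 Y113.280
M4 S790
G1 X162.338 Y121.714 F845
G1 X164.367 Y132.695
G1 X174.218 Y137.955
G1 X184.473 Y133.533
G1 X187.409 Y122.758
G1 X180.815 Y113.745
G1 X169.658 Y113.280
M5
G0 X131.754 Y12.709
M4 S790
G1 X87.280 Y29.624 F845
G1 X79.691 Y76.598
G1 X116.578 Y106.657
G1 X161.052 Y89.742
G1 X168.641 Y42.768
G1 X131.754 Y12.709
M5
G0 X133.731 Y48.042
M4 S790
G1 X77.020 Y106.555 F845
G1 X145.761 Y114.724
M5
G0 X94.563 Y77.293
M4 S790
G1 X189.580 Y77.293 F845
G1 X189.580 Y8.035
G1 X94.563 Y8.035
G1 X94.563 Y77.293
M5
G0 X150.242 Y100.691
M4 S790
G1 X147.779 Y92.946 F845
G1 X140.188 Y90.043
G1 X133.185 Y94.168
G1 X132.044 Y102.215
G1 X137.624 Y108.124
G1 X145.723 Y107.446
G1 X150.242 Y100.691
M5
G0 X9.402 Y130.895
M4 S790
G1 X113.602 Y17.296 F845
G1 X106.826 Y114.869
G1 X21.165 Y96.278
G1 X9.437 Y74.561
M5
G0 X10.448 Y48.504
M4 S790
G1 X181.802 Y85.694 F845
M5
G0 X0.000 Y0.000

Since the viewBox matches the mm dimensions, user units are millimetres directly. The only transform is the Y-flip y_m = 155.196 − y_svg.

Shape 1 is a regular polygon drawn with `<path>`. Its stroke #0000ff means cut at S790, F845. After flipping Y the toolpath is (169.658,113.280) → (162.338,121.714) → (164.367,132.695) → (174.218,137.955) → (184.473,133.533) → (187.409,122.758) → (180.815,113.745) → (169.658,113.280), returning to the start.

Shape 2 is a regular polygon drawn with `<polygon>`. Its stroke #0000ff means cut at S790, F845. After flipping Y the toolpath is (131.754,12.709) → (87.280,29.624) → (79.691,76.598) → (116.578,106.657) → (161.052,89.742) → (168.641,42.768) → (131.754,12.709), returning to the start.

Shape 3 is a open polyline drawn with `<path>`. Its stroke #0000ff means cut at S790, F845. After flipping Y the toolpath is (133.731,48.042) → (77.020,106.555) → (145.761,114.724).

Shape 4 is a rectangle drawn with `<rect>`. Its stroke #0000ff means cut at S790, F845. After flipping Y the toolpath is (94.563,77.293) → (189.580,77.293) → (189.580,8.035) → (94.563,8.035) → (94.563,77.293), returning to the start.

Shape 5 is a regular polygon drawn with `<polygon>`. Its stroke #0000ff means cut at S790, F845. After flipping Y the toolpath is (150.242,100.691) → (147.779,92.946) → (140.188,90.043) → (133.185,94.168) → (132.044,102.215) → (137.624,108.124) → (145.723,107.446) → (150.242,100.691), returning to the start.

Shape 6 is a open polyline drawn with `<polyline>`. Its stroke #0000ff means cut at S790, F845. After flipping Y the toolpath is (9.402,130.895) → (113.602,17.296) → (106.826,114.869) → (21.165,96.278) → (9.437,74.561).

Shape 7 is a line segment drawn with `<path>`. Its stroke #0000ff means cut at S790, F845. After flipping Y the toolpath is (10.448,48.504) → (181.802,85.694).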